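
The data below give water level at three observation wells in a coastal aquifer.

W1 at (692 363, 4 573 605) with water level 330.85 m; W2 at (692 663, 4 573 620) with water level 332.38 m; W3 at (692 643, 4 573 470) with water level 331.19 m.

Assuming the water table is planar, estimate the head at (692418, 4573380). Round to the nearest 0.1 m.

329.5 m

Differences from W1: to W2 (Δx, Δy, Δh) = (300, 15, +1.53); to W3 = (280, -135, +0.34).
Determinant of the coordinate differences = 300·(-135) − 280·15 = -44700.
∂h/∂x = [(+1.53)·(-135) − (+0.34)·15] / -44700 = +0.004735
∂h/∂y = [300·(+0.34) − 280·(+1.53)] / -44700 = +0.007302
h(692418, 4573380) = 330.85 + (+0.004735)·(55) + (+0.007302)·(-225) = 330.85 +0.260 -1.643 = 329.467 m.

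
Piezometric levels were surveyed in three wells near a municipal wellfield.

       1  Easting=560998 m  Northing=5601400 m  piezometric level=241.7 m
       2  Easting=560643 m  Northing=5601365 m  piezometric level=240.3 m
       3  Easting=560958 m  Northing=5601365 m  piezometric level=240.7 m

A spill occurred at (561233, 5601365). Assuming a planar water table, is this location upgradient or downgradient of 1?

With h = a·x + b·y + c and 1 as origin, the differences give:
  (-355)·a + (-35)·b = -1.4
  (-40)·a + (-35)·b = -1.0
Eliminate b (×(-35) and ×(-35), subtract): 11025·a = 14.00 → a = ∂h/∂x = +0.001270
Back-substitute: b = ∂h/∂y = +0.02712.
Head at (561233, 5601365) = 241.7 + (+0.001270)·(235) + (+0.02712)·(-35) = 241.05 m.
That is lower than the 241.7 m at 1, so the point is downgradient.

downgradient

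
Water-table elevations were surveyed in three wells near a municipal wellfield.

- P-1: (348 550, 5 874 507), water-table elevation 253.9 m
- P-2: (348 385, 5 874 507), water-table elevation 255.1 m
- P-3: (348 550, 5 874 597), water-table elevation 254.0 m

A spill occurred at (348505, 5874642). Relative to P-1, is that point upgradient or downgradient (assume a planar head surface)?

∂h/∂x = (255.1 − 253.9) / (348385 − 348550) = -0.007273
∂h/∂y = (254.0 − 253.9) / (5874597 − 5874507) = +0.001111
Head at (348505, 5874642) = 253.9 + (-0.007273)·(-45) + (+0.001111)·(135) = 254.38 m.
That is higher than the 253.9 m at P-1, so the point is upgradient.

upgradient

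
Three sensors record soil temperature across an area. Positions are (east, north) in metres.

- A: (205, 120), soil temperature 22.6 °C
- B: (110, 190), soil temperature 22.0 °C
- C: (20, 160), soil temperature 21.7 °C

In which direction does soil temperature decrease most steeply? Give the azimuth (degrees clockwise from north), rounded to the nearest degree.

303°

With T = a·x + b·y + c and A as origin, the differences give:
  (-95)·a + 70·b = -0.6
  (-185)·a + 40·b = -0.9
Eliminate b (×40 and ×70, subtract): 9150·a = 39.00 → a = ∂T/∂x = +0.004262
Back-substitute: b = ∂T/∂y = -0.002787.
Steepest decrease is along −∇f: components (-0.004262 E, +0.002787 N).
Azimuth = atan2(-0.004262, +0.002787) = 303.2° ≈ 303°.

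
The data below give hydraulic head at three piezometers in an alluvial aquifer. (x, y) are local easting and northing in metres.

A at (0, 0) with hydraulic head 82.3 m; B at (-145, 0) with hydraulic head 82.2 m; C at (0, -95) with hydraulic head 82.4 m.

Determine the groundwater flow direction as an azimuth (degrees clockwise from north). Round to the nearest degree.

327°

∂h/∂x = (82.2 − 82.3) / (-145 − 0) = +0.0006897
∂h/∂y = (82.4 − 82.3) / (-95 − 0) = -0.001053
Flow direction (−∇h) has components (-0.0006897 E, +0.001053 N).
Azimuth = atan2(E, N) = atan2(-0.0006897, +0.001053) = 326.8° ≈ 327°.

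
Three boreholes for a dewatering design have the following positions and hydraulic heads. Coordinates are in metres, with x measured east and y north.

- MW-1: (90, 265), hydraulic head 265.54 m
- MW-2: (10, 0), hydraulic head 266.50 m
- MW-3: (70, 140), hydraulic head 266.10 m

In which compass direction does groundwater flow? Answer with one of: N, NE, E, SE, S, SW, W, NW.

With h = a·x + b·y + c and MW-1 as origin, the differences give:
  (-80)·a + (-265)·b = +0.96
  (-20)·a + (-125)·b = +0.56
Eliminate b (×(-125) and ×(-265), subtract): 4700·a = 28.400 → a = ∂h/∂x = +0.006043
Back-substitute: b = ∂h/∂y = -0.005447.
Flow = −∇h = (-0.006043 east, +0.005447 north), which points northwest.

NW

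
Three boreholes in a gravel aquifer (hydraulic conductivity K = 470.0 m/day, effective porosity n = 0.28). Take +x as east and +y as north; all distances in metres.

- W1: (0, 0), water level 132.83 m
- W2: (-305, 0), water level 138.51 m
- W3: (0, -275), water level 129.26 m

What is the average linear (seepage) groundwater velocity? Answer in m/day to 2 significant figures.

∂h/∂x = (138.51 − 132.83) / (-305 − 0) = -0.01862
∂h/∂y = (129.26 − 132.83) / (-275 − 0) = +0.01298
|∇h| = √(-0.01862² + 0.01298²) = 0.0227
Seepage velocity v = K·i/n = 470.0 × 0.0227 / 0.28 = 38.1 m/day.

38 m/day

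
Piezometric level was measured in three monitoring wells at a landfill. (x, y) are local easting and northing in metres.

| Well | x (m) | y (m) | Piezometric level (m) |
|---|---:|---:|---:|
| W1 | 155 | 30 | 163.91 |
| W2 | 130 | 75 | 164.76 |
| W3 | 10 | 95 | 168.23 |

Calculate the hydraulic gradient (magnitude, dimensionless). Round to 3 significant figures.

0.0286

With h = a·x + b·y + c and W1 as origin, the differences give:
  (-25)·a + 45·b = +0.85
  (-145)·a + 65·b = +4.32
Eliminate b (×65 and ×45, subtract): 4900·a = -139.150 → a = ∂h/∂x = -0.02840
Back-substitute: b = ∂h/∂y = +0.003112.
|∇h| = √(-0.02840² + 0.003112²) = 0.02857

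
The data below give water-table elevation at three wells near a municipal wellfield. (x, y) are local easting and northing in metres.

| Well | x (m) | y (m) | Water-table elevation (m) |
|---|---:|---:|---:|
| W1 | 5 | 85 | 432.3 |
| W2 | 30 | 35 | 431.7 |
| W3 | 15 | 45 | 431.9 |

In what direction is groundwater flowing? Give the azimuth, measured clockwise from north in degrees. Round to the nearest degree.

Taking W1 as reference: W2−W1 = (25, -50, -0.6); W3−W1 = (10, -40, -0.4).
Determinant of the coordinate differences = 25·(-40) − 10·(-50) = -500.
∂h/∂x = [(-0.6)·(-40) − (-0.4)·(-50)] / -500 = -0.008000
∂h/∂y = [25·(-0.4) − 10·(-0.6)] / -500 = +0.008000
Flow direction (−∇h) has components (+0.008000 E, -0.008000 N).
Azimuth = atan2(E, N) = atan2(+0.008000, -0.008000) = 135.0° ≈ 135°.

135°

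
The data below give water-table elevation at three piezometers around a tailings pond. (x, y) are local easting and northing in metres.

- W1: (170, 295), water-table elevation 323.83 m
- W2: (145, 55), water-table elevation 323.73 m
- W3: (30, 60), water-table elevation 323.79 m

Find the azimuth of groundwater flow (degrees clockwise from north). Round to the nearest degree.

133°

Three-point gradient (reference W1): Δ to W2 = (-25, -240, -0.10), Δ to W3 = (-140, -235, -0.04).
∂h/∂x = -0.0005014, ∂h/∂y = +0.0004689 (det = -27725).
Flow direction (−∇h) has components (+0.0005014 E, -0.0004689 N).
Azimuth = atan2(E, N) = atan2(+0.0005014, -0.0004689) = 133.1° ≈ 133°.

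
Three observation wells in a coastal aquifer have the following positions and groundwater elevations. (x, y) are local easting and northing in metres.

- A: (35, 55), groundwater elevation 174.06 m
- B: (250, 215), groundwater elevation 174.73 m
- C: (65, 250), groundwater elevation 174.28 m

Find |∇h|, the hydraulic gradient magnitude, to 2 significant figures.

0.0027

Differences from A: to B (Δx, Δy, Δh) = (215, 160, +0.67); to C = (30, 195, +0.22).
Solve a·Δx + b·Δy = Δh: det = 215·195 − 30·160 = 37125.
∂h/∂x = [(+0.67)·195 − (+0.22)·160] / 37125 = +0.002571
∂h/∂y = [215·(+0.22) − 30·(+0.67)] / 37125 = +0.0007327
|∇h| = √(0.002571² + 0.0007327²) = 0.002673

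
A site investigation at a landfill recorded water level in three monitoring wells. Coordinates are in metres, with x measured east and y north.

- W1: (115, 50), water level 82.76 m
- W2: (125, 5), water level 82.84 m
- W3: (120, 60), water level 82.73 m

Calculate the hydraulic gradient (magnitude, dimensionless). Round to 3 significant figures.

0.00274

Differences from W1: to W2 (Δx, Δy, Δh) = (10, -45, +0.08); to W3 = (5, 10, -0.03).
Determinant of the coordinate differences = 10·10 − 5·(-45) = 325.
∂h/∂x = [(+0.08)·10 − (-0.03)·(-45)] / 325 = -0.001692
∂h/∂y = [10·(-0.03) − 5·(+0.08)] / 325 = -0.002154
|∇h| = √(-0.001692² + -0.002154²) = 0.002739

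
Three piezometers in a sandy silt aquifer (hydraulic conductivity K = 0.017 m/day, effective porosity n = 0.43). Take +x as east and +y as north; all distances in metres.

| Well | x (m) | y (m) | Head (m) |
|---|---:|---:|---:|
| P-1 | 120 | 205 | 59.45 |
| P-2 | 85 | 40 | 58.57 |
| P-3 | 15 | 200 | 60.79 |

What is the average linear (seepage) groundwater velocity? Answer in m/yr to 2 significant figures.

Differences from P-1: to P-2 (Δx, Δy, Δh) = (-35, -165, -0.88); to P-3 = (-105, -5, +1.34).
Determinant of the coordinate differences = (-35)·(-5) − (-105)·(-165) = -17150.
∂h/∂x = [(-0.88)·(-5) − (+1.34)·(-165)] / -17150 = -0.01315
∂h/∂y = [(-35)·(+1.34) − (-105)·(-0.88)] / -17150 = +0.008122
|∇h| = √(-0.01315² + 0.008122²) = 0.01546
Seepage velocity v = K·i/n = 0.017 × 0.01546 / 0.43 = 0.0006112 m/day = 0.2232 m/yr.

0.22 m/yr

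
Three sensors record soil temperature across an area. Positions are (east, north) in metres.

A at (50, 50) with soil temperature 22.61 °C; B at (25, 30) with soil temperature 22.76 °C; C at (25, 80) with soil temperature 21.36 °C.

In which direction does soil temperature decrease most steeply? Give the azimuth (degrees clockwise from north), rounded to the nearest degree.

Three-point gradient (reference A): Δ to B = (-25, -20, +0.15), Δ to C = (-25, 30, -1.25).
∂T/∂x = +0.01640, ∂T/∂y = -0.02800 (det = -1250).
Steepest decrease is along −∇f: components (-0.01640 E, +0.02800 N).
Azimuth = atan2(-0.01640, +0.02800) = 329.6° ≈ 330°.

330°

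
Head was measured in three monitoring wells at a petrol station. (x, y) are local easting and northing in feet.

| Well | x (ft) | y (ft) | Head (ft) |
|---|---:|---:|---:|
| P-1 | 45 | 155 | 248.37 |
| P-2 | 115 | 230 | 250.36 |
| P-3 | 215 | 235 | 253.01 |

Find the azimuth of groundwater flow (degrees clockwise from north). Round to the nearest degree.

266°

With h = a·x + b·y + c and P-1 as origin, the differences give:
  70·a + 75·b = +1.99
  170·a + 80·b = +4.64
Eliminate b (×80 and ×75, subtract): -7150·a = -188.800 → a = ∂h/∂x = +0.02641
Back-substitute: b = ∂h/∂y = +0.001888.
Flow direction (−∇h) has components (-0.02641 E, -0.001888 N).
Azimuth = atan2(E, N) = atan2(-0.02641, -0.001888) = 265.9° ≈ 266°.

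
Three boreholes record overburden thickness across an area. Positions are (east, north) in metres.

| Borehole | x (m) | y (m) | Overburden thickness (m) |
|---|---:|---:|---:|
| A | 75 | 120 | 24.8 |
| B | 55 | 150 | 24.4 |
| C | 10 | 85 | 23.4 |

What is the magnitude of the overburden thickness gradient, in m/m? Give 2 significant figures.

0.021 m/m

With d = a·x + b·y + c and A as origin, the differences give:
  (-20)·a + 30·b = -0.4
  (-65)·a + (-35)·b = -1.4
Eliminate b (×(-35) and ×30, subtract): 2650·a = 56.00 → a = ∂d/∂x = +0.02113
Back-substitute: b = ∂d/∂y = +0.0007547.
|∇f| = √(0.02113² + 0.0007547²) = 0.02114 m/m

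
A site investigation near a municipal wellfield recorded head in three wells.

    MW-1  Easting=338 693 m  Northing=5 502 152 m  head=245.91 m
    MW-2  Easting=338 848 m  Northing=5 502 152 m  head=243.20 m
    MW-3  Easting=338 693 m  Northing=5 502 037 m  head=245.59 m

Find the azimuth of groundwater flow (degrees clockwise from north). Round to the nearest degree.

099°

∂h/∂x = (243.20 − 245.91) / (338848 − 338693) = -0.01748
∂h/∂y = (245.59 − 245.91) / (5502037 − 5502152) = +0.002783
Flow direction (−∇h) has components (+0.01748 E, -0.002783 N).
Azimuth = atan2(E, N) = atan2(+0.01748, -0.002783) = 99.0° ≈ 099°.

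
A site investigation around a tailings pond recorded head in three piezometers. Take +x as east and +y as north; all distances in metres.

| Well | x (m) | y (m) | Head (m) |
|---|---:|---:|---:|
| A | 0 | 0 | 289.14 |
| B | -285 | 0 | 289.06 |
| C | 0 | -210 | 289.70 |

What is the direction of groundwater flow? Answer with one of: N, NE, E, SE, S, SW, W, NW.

∂h/∂x = (289.06 − 289.14) / (-285 − 0) = +0.0002807
∂h/∂y = (289.70 − 289.14) / (-210 − 0) = -0.002667
Flow = −∇h = (-0.0002807 east, +0.002667 north), which points north.

N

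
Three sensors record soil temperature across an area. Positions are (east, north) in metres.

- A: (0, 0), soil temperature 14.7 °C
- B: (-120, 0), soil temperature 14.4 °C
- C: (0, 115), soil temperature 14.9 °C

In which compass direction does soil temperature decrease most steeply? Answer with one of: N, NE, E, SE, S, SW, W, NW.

∂T/∂x = (14.4 − 14.7) / (-120 − 0) = +0.002500
∂T/∂y = (14.9 − 14.7) / (115 − 0) = +0.001739
Steepest decrease is along −∇f = (-0.002500 E, -0.001739 N) → southwest.

SW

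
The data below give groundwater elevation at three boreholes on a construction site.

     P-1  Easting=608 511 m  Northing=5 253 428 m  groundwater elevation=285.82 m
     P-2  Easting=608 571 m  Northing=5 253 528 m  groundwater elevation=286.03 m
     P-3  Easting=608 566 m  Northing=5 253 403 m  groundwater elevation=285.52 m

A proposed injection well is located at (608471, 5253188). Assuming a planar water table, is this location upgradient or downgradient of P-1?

downgradient

With h = a·x + b·y + c and P-1 as origin, the differences give:
  60·a + 100·b = +0.21
  55·a + (-25)·b = -0.30
Eliminate b (×(-25) and ×100, subtract): -7000·a = 24.750 → a = ∂h/∂x = -0.003536
Back-substitute: b = ∂h/∂y = +0.004221.
Head at (608471, 5253188) = 285.82 + (-0.003536)·(-40) + (+0.004221)·(-240) = 284.95 m.
That is lower than the 285.82 m at P-1, so the point is downgradient.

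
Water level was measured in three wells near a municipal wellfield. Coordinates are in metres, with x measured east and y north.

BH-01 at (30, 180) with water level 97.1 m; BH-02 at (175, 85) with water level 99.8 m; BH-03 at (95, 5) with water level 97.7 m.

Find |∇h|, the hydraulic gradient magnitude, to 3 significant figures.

0.0221

Differences from BH-01: to BH-02 (Δx, Δy, Δh) = (145, -95, +2.7); to BH-03 = (65, -175, +0.6).
Determinant of the coordinate differences = 145·(-175) − 65·(-95) = -19200.
∂h/∂x = [(+2.7)·(-175) − (+0.6)·(-95)] / -19200 = +0.02164
∂h/∂y = [145·(+0.6) − 65·(+2.7)] / -19200 = +0.004609
|∇h| = √(0.02164² + 0.004609²) = 0.02213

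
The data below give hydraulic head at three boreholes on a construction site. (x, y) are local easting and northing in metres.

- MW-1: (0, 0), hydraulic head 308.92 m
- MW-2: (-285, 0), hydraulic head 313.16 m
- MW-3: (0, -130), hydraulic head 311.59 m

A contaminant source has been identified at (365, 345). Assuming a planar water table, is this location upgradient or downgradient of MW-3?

∂h/∂x = (313.16 − 308.92) / (-285 − 0) = -0.01488
∂h/∂y = (311.59 − 308.92) / (-130 − 0) = -0.02054
Head at (365, 345) = 308.92 + (-0.01488)·(365) + (-0.02054)·(345) = 296.40 m.
That is lower than the 311.59 m at MW-3, so the point is downgradient.

downgradient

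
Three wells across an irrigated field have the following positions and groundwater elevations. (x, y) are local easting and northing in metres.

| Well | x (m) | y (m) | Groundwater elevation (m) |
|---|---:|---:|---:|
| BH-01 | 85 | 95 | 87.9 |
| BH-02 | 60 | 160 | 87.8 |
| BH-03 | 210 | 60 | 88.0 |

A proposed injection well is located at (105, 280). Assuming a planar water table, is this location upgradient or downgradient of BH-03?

downgradient

With h = a·x + b·y + c and BH-01 as origin, the differences give:
  (-25)·a + 65·b = -0.1
  125·a + (-35)·b = +0.1
Eliminate b (×(-35) and ×65, subtract): -7250·a = -3.00 → a = ∂h/∂x = +0.0004138
Back-substitute: b = ∂h/∂y = -0.001379.
Head at (105, 280) = 87.9 + (+0.0004138)·(20) + (-0.001379)·(185) = 87.65 m.
That is lower than the 88.0 m at BH-03, so the point is downgradient.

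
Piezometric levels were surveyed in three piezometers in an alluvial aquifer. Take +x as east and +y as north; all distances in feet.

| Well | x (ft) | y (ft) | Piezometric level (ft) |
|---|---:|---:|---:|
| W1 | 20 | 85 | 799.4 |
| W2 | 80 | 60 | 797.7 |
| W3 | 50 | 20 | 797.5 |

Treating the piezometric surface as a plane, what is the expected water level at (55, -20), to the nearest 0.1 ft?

Taking W1 as reference: W2−W1 = (60, -25, -1.7); W3−W1 = (30, -65, -1.9).
Solve a·Δx + b·Δy = Δh: det = 60·(-65) − 30·(-25) = -3150.
∂h/∂x = [(-1.7)·(-65) − (-1.9)·(-25)] / -3150 = -0.02000
∂h/∂y = [60·(-1.9) − 30·(-1.7)] / -3150 = +0.02000
h(55, -20) = 799.4 + (-0.02000)·(35) + (+0.02000)·(-105) = 799.4 -0.700 -2.100 = 796.600 ft.

796.6 ft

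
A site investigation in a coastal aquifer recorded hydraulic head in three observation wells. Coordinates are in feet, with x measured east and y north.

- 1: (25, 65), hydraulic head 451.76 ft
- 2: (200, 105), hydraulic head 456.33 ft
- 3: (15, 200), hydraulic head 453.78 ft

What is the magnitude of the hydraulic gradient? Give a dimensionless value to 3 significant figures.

Taking 1 as reference: 2−1 = (175, 40, +4.57); 3−1 = (-10, 135, +2.02).
Solve a·Δx + b·Δy = Δh: det = 175·135 − (-10)·40 = 24025.
∂h/∂x = [(+4.57)·135 − (+2.02)·40] / 24025 = +0.02232
∂h/∂y = [175·(+2.02) − (-10)·(+4.57)] / 24025 = +0.01662
|∇h| = √(0.02232² + 0.01662²) = 0.02783

0.0278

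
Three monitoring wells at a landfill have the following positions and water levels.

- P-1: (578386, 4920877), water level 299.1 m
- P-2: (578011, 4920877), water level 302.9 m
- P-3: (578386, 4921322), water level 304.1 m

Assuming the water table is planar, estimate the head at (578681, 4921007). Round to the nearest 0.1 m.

∂h/∂x = (302.9 − 299.1) / (578011 − 578386) = -0.01013
∂h/∂y = (304.1 − 299.1) / (4921322 − 4920877) = +0.01124
h(578681, 4921007) = 299.1 + (-0.01013)·(295) + (+0.01124)·(130) = 299.1 -2.989 +1.461 = 297.571 m.

297.6 m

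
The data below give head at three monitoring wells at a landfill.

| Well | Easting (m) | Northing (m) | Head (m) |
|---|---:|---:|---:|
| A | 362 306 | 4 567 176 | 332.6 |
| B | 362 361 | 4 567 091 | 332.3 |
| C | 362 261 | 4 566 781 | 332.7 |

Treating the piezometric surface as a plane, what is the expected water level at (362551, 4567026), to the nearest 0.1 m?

Taking A as reference: B−A = (55, -85, -0.3); C−A = (-45, -395, +0.1).
Solve a·Δx + b·Δy = Δh: det = 55·(-395) − (-45)·(-85) = -25550.
∂h/∂x = [(-0.3)·(-395) − (+0.1)·(-85)] / -25550 = -0.004971
∂h/∂y = [55·(+0.1) − (-45)·(-0.3)] / -25550 = +0.0003131
h(362551, 4567026) = 332.6 + (-0.004971)·(245) + (+0.0003131)·(-150) = 332.6 -1.218 -0.047 = 331.335 m.

331.3 m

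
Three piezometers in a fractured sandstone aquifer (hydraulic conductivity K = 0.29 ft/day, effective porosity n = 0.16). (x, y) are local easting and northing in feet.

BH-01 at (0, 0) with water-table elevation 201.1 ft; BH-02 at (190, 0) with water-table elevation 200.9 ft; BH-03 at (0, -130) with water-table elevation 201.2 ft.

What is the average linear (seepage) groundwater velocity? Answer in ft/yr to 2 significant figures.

∂h/∂x = (200.9 − 201.1) / (190 − 0) = -0.001053
∂h/∂y = (201.2 − 201.1) / (-130 − 0) = -0.0007692
|∇h| = √(-0.001053² + -0.0007692²) = 0.001304
Seepage velocity v = K·i/n = 0.29 × 0.001304 / 0.16 = 0.002364 ft/day = 0.8635 ft/yr.

0.86 ft/yr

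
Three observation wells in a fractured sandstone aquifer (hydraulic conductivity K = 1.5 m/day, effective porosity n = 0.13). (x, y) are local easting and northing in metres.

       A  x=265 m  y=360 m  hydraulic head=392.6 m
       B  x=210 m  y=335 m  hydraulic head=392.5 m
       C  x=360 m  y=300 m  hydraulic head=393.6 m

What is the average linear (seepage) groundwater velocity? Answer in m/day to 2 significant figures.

0.11 m/day

Taking A as reference: B−A = (-55, -25, -0.1); C−A = (95, -60, +1.0).
Solve a·Δx + b·Δy = Δh: det = (-55)·(-60) − 95·(-25) = 5675.
∂h/∂x = [(-0.1)·(-60) − (+1.0)·(-25)] / 5675 = +0.005463
∂h/∂y = [(-55)·(+1.0) − 95·(-0.1)] / 5675 = -0.008018
|∇h| = √(0.005463² + -0.008018²) = 0.009702
Seepage velocity v = K·i/n = 1.5 × 0.009702 / 0.13 = 0.1119 m/day.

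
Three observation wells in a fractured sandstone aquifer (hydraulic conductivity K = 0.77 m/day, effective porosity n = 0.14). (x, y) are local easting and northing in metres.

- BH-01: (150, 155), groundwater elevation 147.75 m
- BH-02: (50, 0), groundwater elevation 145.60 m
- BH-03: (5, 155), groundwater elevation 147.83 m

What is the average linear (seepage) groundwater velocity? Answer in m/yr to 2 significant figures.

Differences from BH-01: to BH-02 (Δx, Δy, Δh) = (-100, -155, -2.15); to BH-03 = (-145, 0, +0.08).
Solve a·Δx + b·Δy = Δh: det = (-100)·0 − (-145)·(-155) = -22475.
∂h/∂x = [(-2.15)·0 − (+0.08)·(-155)] / -22475 = -0.0005517
∂h/∂y = [(-100)·(+0.08) − (-145)·(-2.15)] / -22475 = +0.01423
|∇h| = √(-0.0005517² + 0.01423²) = 0.01424
Seepage velocity v = K·i/n = 0.77 × 0.01424 / 0.14 = 0.07832 m/day = 28.61 m/yr.

29 m/yr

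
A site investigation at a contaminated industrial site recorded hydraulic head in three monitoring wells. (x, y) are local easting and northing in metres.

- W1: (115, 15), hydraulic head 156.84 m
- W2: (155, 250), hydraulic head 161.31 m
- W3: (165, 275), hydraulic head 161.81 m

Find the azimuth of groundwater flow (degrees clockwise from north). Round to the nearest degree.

Three-point gradient (reference W1): Δ to W2 = (40, 235, +4.47), Δ to W3 = (50, 260, +4.97).
∂h/∂x = +0.004259, ∂h/∂y = +0.01830 (det = -1350).
Flow direction (−∇h) has components (-0.004259 E, -0.01830 N).
Azimuth = atan2(E, N) = atan2(-0.004259, -0.01830) = 193.1° ≈ 193°.

193°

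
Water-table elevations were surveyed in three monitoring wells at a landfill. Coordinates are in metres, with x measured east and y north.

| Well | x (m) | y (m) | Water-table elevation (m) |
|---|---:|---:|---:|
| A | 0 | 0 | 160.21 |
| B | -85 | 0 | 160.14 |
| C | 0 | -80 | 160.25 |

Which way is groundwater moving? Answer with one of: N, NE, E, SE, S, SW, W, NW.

NW

∂h/∂x = (160.14 − 160.21) / (-85 − 0) = +0.0008235
∂h/∂y = (160.25 − 160.21) / (-80 − 0) = -0.0005000
Flow = −∇h = (-0.0008235 east, +0.0005000 north), which points northwest.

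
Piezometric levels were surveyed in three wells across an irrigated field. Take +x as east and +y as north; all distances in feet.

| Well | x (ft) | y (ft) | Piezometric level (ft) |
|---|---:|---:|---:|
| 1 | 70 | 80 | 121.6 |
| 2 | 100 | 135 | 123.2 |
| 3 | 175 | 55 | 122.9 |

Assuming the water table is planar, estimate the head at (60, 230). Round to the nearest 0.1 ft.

124.4 ft

Taking 1 as reference: 2−1 = (30, 55, +1.6); 3−1 = (105, -25, +1.3).
Determinant of the coordinate differences = 30·(-25) − 105·55 = -6525.
∂h/∂x = [(+1.6)·(-25) − (+1.3)·55] / -6525 = +0.01709
∂h/∂y = [30·(+1.3) − 105·(+1.6)] / -6525 = +0.01977
h(60, 230) = 121.6 + (+0.01709)·(-10) + (+0.01977)·(150) = 121.6 -0.171 +2.966 = 124.395 ft.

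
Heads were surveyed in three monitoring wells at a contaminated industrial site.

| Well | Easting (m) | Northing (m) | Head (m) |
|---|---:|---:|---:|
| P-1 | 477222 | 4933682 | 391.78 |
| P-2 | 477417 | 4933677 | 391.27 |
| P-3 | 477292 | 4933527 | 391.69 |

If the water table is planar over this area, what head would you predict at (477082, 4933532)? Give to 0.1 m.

Differences from P-1: to P-2 (Δx, Δy, Δh) = (195, -5, -0.51); to P-3 = (70, -155, -0.09).
Solve a·Δx + b·Δy = Δh: det = 195·(-155) − 70·(-5) = -29875.
∂h/∂x = [(-0.51)·(-155) − (-0.09)·(-5)] / -29875 = -0.002631
∂h/∂y = [195·(-0.09) − 70·(-0.51)] / -29875 = -0.0006075
h(477082, 4933532) = 391.78 + (-0.002631)·(-140) + (-0.0006075)·(-150) = 391.78 +0.368 +0.091 = 392.239 m.

392.2 m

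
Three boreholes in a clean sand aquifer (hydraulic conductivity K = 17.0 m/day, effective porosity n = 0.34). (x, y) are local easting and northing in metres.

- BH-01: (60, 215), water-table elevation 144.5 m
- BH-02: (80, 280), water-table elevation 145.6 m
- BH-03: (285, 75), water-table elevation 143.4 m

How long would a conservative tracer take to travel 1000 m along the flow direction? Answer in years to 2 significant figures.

Three-point gradient (reference BH-01): Δ to BH-02 = (20, 65, +1.1), Δ to BH-03 = (225, -140, -1.1).
∂h/∂x = +0.004735, ∂h/∂y = +0.01547 (det = -17425).
|∇h| = √(0.004735² + 0.01547²) = 0.01618
Seepage velocity v = K·i/n = 17.0 × 0.01618 / 0.34 = 0.809 m/day.
t = 1000 / 0.809 = 1236 days = 3.38 years.

3.4 years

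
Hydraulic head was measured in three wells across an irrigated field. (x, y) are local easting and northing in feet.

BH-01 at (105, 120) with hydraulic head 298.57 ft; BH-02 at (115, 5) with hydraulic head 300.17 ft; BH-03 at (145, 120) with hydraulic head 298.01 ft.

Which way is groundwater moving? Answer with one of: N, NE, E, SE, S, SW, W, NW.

NE

With h = a·x + b·y + c and BH-01 as origin, the differences give:
  10·a + (-115)·b = +1.60
  40·a + 0·b = -0.56
Eliminate b (×0 and ×(-115), subtract): 4600·a = -64.400 → a = ∂h/∂x = -0.01400
Back-substitute: b = ∂h/∂y = -0.01513.
Flow = −∇h = (+0.01400 east, +0.01513 north), which points northeast.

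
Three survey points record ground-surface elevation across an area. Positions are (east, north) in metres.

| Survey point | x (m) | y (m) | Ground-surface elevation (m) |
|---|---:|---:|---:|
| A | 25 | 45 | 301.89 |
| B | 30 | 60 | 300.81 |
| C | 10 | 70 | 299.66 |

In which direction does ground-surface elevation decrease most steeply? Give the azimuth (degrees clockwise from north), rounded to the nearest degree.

347°

Three-point gradient (reference A): Δ to B = (5, 15, -1.08), Δ to C = (-15, 25, -2.23).
∂z/∂x = +0.01843, ∂z/∂y = -0.07814 (det = 350).
Steepest decrease is along −∇f: components (-0.01843 E, +0.07814 N).
Azimuth = atan2(-0.01843, +0.07814) = 346.7° ≈ 347°.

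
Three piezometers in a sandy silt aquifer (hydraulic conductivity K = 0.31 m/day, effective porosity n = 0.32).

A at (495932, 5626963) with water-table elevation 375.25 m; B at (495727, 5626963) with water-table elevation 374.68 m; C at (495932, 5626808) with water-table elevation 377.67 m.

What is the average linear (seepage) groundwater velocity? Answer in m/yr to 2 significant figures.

∂h/∂x = (374.68 − 375.25) / (495727 − 495932) = +0.002780
∂h/∂y = (377.67 − 375.25) / (5626808 − 5626963) = -0.01561
|∇h| = √(0.002780² + -0.01561²) = 0.01586
Seepage velocity v = K·i/n = 0.31 × 0.01586 / 0.32 = 0.01536 m/day = 5.61 m/yr.

5.6 m/yr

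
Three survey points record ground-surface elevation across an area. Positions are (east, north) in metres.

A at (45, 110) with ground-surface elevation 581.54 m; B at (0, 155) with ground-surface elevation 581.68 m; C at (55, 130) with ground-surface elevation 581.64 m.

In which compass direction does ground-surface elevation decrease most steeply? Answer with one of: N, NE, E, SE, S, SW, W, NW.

S

Three-point gradient (reference A): Δ to B = (-45, 45, +0.14), Δ to C = (10, 20, +0.10).
∂z/∂x = +0.001259, ∂z/∂y = +0.004370 (det = -1350).
Steepest decrease is along −∇f = (-0.001259 E, -0.004370 N) → south.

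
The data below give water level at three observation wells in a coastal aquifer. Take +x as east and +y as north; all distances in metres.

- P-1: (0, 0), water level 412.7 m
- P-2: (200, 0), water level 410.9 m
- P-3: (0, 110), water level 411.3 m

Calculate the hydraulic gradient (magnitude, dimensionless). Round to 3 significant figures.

∂h/∂x = (410.9 − 412.7) / (200 − 0) = -0.009000
∂h/∂y = (411.3 − 412.7) / (110 − 0) = -0.01273
|∇h| = √(-0.009000² + -0.01273²) = 0.01559

0.0156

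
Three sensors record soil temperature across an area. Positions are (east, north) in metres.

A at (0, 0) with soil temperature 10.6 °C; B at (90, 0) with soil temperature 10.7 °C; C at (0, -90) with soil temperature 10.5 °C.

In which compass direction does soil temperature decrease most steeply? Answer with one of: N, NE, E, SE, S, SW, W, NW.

SW

∂T/∂x = (10.7 − 10.6) / (90 − 0) = +0.001111
∂T/∂y = (10.5 − 10.6) / (-90 − 0) = +0.001111
Steepest decrease is along −∇f = (-0.001111 E, -0.001111 N) → southwest.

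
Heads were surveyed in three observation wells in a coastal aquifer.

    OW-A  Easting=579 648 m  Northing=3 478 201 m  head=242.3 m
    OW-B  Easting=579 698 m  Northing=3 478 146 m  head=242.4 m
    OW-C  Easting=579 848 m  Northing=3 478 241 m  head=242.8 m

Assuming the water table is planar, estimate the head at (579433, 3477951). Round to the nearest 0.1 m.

241.7 m

Taking OW-A as reference: OW-B−OW-A = (50, -55, +0.1); OW-C−OW-A = (200, 40, +0.5).
Determinant of the coordinate differences = 50·40 − 200·(-55) = 13000.
∂h/∂x = [(+0.1)·40 − (+0.5)·(-55)] / 13000 = +0.002423
∂h/∂y = [50·(+0.5) − 200·(+0.1)] / 13000 = +0.0003846
h(579433, 3477951) = 242.3 + (+0.002423)·(-215) + (+0.0003846)·(-250) = 242.3 -0.521 -0.096 = 241.683 m.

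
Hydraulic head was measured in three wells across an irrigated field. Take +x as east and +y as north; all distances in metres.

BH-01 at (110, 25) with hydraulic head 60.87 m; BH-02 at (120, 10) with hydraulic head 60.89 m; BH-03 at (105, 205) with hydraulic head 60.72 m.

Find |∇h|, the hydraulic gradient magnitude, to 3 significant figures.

0.00113

Differences from BH-01: to BH-02 (Δx, Δy, Δh) = (10, -15, +0.02); to BH-03 = (-5, 180, -0.15).
Solve a·Δx + b·Δy = Δh: det = 10·180 − (-5)·(-15) = 1725.
∂h/∂x = [(+0.02)·180 − (-0.15)·(-15)] / 1725 = +0.0007826
∂h/∂y = [10·(-0.15) − (-5)·(+0.02)] / 1725 = -0.0008116
|∇h| = √(0.0007826² + -0.0008116²) = 0.001127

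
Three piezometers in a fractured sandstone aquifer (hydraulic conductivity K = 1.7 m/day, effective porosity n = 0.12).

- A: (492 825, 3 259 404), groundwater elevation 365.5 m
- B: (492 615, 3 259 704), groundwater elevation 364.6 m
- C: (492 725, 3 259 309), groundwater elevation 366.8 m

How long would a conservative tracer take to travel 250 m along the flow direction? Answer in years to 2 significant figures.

5.1 years

Three-point gradient (reference A): Δ to B = (-210, 300, -0.9), Δ to C = (-100, -95, +1.3).
∂h/∂x = -0.006096, ∂h/∂y = -0.007267 (det = 49950).
|∇h| = √(-0.006096² + -0.007267²) = 0.009485
Seepage velocity v = K·i/n = 1.7 × 0.009485 / 0.12 = 0.1344 m/day.
t = 250 / 0.1344 = 1860 days = 5.09 years.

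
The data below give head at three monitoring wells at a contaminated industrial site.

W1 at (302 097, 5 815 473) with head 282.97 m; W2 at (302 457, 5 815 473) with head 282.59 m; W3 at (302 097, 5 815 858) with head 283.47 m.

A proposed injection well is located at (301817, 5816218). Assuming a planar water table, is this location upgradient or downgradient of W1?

upgradient

∂h/∂x = (282.59 − 282.97) / (302457 − 302097) = -0.001056
∂h/∂y = (283.47 − 282.97) / (5815858 − 5815473) = +0.001299
Head at (301817, 5816218) = 282.97 + (-0.001056)·(-280) + (+0.001299)·(745) = 284.23 m.
That is higher than the 282.97 m at W1, so the point is upgradient.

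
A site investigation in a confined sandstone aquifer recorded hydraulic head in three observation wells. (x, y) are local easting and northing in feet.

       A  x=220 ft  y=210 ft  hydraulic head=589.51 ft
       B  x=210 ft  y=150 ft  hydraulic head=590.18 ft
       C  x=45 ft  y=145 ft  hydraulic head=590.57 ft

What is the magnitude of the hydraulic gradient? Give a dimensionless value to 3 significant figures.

Taking A as reference: B−A = (-10, -60, +0.67); C−A = (-175, -65, +1.06).
Solve a·Δx + b·Δy = Δh: det = (-10)·(-65) − (-175)·(-60) = -9850.
∂h/∂x = [(+0.67)·(-65) − (+1.06)·(-60)] / -9850 = -0.002036
∂h/∂y = [(-10)·(+1.06) − (-175)·(+0.67)] / -9850 = -0.01083
|∇h| = √(-0.002036² + -0.01083²) = 0.01102

0.0110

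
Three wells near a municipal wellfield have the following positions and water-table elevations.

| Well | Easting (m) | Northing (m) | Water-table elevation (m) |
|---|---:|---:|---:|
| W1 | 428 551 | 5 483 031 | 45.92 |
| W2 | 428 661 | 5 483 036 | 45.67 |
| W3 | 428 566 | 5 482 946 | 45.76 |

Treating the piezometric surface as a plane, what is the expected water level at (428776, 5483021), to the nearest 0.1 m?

Differences from W1: to W2 (Δx, Δy, Δh) = (110, 5, -0.25); to W3 = (15, -85, -0.16).
Determinant of the coordinate differences = 110·(-85) − 15·5 = -9425.
∂h/∂x = [(-0.25)·(-85) − (-0.16)·5] / -9425 = -0.002340
∂h/∂y = [110·(-0.16) − 15·(-0.25)] / -9425 = +0.001469
h(428776, 5483021) = 45.92 + (-0.002340)·(225) + (+0.001469)·(-10) = 45.92 -0.526 -0.015 = 45.379 m.

45.4 m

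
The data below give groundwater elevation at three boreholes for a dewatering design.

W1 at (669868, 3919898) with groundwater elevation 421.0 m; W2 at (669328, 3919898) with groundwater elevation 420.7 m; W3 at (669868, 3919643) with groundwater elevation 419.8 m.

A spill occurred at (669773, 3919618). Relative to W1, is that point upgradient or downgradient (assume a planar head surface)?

downgradient

∂h/∂x = (420.7 − 421.0) / (669328 − 669868) = +0.0005556
∂h/∂y = (419.8 − 421.0) / (3919643 − 3919898) = +0.004706
Head at (669773, 3919618) = 421.0 + (+0.0005556)·(-95) + (+0.004706)·(-280) = 419.63 m.
That is lower than the 421.0 m at W1, so the point is downgradient.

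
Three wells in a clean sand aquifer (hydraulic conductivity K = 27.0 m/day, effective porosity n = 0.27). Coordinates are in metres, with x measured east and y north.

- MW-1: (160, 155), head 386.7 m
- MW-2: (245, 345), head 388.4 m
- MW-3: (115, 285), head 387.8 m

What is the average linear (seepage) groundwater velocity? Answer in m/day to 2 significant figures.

0.87 m/day

Differences from MW-1: to MW-2 (Δx, Δy, Δh) = (85, 190, +1.7); to MW-3 = (-45, 130, +1.1).
Solve a·Δx + b·Δy = Δh: det = 85·130 − (-45)·190 = 19600.
∂h/∂x = [(+1.7)·130 − (+1.1)·190] / 19600 = +0.0006122
∂h/∂y = [85·(+1.1) − (-45)·(+1.7)] / 19600 = +0.008673
|∇h| = √(0.0006122² + 0.008673²) = 0.008695
Seepage velocity v = K·i/n = 27.0 × 0.008695 / 0.27 = 0.8695 m/day.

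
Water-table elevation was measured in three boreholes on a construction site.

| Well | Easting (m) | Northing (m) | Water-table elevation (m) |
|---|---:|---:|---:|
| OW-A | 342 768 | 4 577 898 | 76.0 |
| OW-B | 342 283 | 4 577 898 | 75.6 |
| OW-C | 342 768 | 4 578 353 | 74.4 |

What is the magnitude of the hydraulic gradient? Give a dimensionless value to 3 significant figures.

0.00361

∂h/∂x = (75.6 − 76.0) / (342283 − 342768) = +0.0008247
∂h/∂y = (74.4 − 76.0) / (4578353 − 4577898) = -0.003516
|∇h| = √(0.0008247² + -0.003516²) = 0.003611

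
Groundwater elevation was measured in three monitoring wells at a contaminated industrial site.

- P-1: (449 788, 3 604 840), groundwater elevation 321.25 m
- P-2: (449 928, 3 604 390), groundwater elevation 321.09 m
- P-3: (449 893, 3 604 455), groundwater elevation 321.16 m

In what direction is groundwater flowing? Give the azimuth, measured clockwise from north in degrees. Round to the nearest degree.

079°

Taking P-1 as reference: P-2−P-1 = (140, -450, -0.16); P-3−P-1 = (105, -385, -0.09).
Determinant of the coordinate differences = 140·(-385) − 105·(-450) = -6650.
∂h/∂x = [(-0.16)·(-385) − (-0.09)·(-450)] / -6650 = -0.003173
∂h/∂y = [140·(-0.09) − 105·(-0.16)] / -6650 = -0.0006316
Flow direction (−∇h) has components (+0.003173 E, +0.0006316 N).
Azimuth = atan2(E, N) = atan2(+0.003173, +0.0006316) = 78.7° ≈ 079°.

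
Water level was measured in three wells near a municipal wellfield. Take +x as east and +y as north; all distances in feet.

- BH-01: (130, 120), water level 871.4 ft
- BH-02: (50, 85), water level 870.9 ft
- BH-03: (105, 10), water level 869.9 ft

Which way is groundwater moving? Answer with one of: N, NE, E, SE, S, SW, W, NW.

With h = a·x + b·y + c and BH-01 as origin, the differences give:
  (-80)·a + (-35)·b = -0.5
  (-25)·a + (-110)·b = -1.5
Eliminate b (×(-110) and ×(-35), subtract): 7925·a = 2.50 → a = ∂h/∂x = +0.0003155
Back-substitute: b = ∂h/∂y = +0.01356.
Flow = −∇h = (-0.0003155 east, -0.01356 north), which points south.

S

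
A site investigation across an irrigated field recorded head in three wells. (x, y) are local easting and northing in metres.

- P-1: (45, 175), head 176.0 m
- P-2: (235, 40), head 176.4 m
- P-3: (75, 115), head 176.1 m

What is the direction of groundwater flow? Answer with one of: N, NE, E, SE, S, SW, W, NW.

NW

Differences from P-1: to P-2 (Δx, Δy, Δh) = (190, -135, +0.4); to P-3 = (30, -60, +0.1).
Solve a·Δx + b·Δy = Δh: det = 190·(-60) − 30·(-135) = -7350.
∂h/∂x = [(+0.4)·(-60) − (+0.1)·(-135)] / -7350 = +0.001429
∂h/∂y = [190·(+0.1) − 30·(+0.4)] / -7350 = -0.0009524
Flow = −∇h = (-0.001429 east, +0.0009524 north), which points northwest.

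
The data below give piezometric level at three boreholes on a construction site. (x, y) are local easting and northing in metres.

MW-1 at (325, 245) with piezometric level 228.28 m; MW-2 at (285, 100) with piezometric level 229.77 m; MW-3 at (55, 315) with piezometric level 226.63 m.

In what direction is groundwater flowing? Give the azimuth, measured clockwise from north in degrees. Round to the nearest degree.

344°

Differences from MW-1: to MW-2 (Δx, Δy, Δh) = (-40, -145, +1.49); to MW-3 = (-270, 70, -1.65).
Solve a·Δx + b·Δy = Δh: det = (-40)·70 − (-270)·(-145) = -41950.
∂h/∂x = [(+1.49)·70 − (-1.65)·(-145)] / -41950 = +0.003217
∂h/∂y = [(-40)·(-1.65) − (-270)·(+1.49)] / -41950 = -0.01116
Flow direction (−∇h) has components (-0.003217 E, +0.01116 N).
Azimuth = atan2(E, N) = atan2(-0.003217, +0.01116) = 343.9° ≈ 344°.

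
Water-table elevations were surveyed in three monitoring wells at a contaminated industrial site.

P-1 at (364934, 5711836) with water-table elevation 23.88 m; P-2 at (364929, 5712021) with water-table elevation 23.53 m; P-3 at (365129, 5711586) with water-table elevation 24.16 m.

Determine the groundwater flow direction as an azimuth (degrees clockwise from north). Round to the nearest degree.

028°

Taking P-1 as reference: P-2−P-1 = (-5, 185, -0.35); P-3−P-1 = (195, -250, +0.28).
Solve a·Δx + b·Δy = Δh: det = (-5)·(-250) − 195·185 = -34825.
∂h/∂x = [(-0.35)·(-250) − (+0.28)·185] / -34825 = -0.001025
∂h/∂y = [(-5)·(+0.28) − 195·(-0.35)] / -34825 = -0.001920
Flow direction (−∇h) has components (+0.001025 E, +0.001920 N).
Azimuth = atan2(E, N) = atan2(+0.001025, +0.001920) = 28.1° ≈ 028°.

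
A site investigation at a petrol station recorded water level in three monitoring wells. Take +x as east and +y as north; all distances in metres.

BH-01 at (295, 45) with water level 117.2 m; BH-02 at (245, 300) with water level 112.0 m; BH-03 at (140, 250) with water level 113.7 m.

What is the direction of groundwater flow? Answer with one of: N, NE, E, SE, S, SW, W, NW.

Taking BH-01 as reference: BH-02−BH-01 = (-50, 255, -5.2); BH-03−BH-01 = (-155, 205, -3.5).
Determinant of the coordinate differences = (-50)·205 − (-155)·255 = 29275.
∂h/∂x = [(-5.2)·205 − (-3.5)·255] / 29275 = -0.005927
∂h/∂y = [(-50)·(-3.5) − (-155)·(-5.2)] / 29275 = -0.02155
Flow = −∇h = (+0.005927 east, +0.02155 north), which points north.

N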